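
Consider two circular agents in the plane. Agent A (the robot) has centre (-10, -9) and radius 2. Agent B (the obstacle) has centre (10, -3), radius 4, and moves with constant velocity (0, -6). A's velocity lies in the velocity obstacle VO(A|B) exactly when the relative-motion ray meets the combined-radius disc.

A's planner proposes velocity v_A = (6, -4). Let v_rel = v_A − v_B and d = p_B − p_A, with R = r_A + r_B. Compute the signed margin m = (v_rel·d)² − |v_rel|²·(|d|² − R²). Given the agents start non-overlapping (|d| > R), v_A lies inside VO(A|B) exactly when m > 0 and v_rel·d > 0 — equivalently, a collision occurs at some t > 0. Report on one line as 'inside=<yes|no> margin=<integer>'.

d = (20, 6),  |d|² = 436;  R = 2+4 = 6,  c = 436−6² = 400
v_rel = (6, 2),  |v_rel|² = 40;  v_rel·d = (6)·(20) + (2)·(6) = 132
40·t² − 264·t + 400 = 0  ⇒  m = 132² − 40·400 = 1424
m = 1424 > 0,  v_rel·d = 132 > 0  ⇒  inside

inside=yes margin=1424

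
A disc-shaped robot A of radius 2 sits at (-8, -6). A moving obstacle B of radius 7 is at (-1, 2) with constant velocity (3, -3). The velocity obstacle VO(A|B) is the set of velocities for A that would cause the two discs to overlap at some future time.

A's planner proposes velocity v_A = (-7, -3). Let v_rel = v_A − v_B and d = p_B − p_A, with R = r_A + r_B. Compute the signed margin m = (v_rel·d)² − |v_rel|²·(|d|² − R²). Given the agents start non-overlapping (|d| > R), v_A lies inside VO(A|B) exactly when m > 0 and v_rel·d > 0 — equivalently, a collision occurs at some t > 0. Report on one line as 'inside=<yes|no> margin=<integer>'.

d = (7, 8),  |d|² = 113;  R = 2+7 = 9,  c = 113−9² = 32
v_rel = (-10, 0),  |v_rel|² = 100;  v_rel·d = (-10)·(7) + (0)·(8) = -70
100·t² + 140·t + 32 = 0  ⇒  m = (-70)² − 100·32 = 1700
m = 1700 > 0,  v_rel·d = -70 < 0  ⇒  outside

inside=no margin=1700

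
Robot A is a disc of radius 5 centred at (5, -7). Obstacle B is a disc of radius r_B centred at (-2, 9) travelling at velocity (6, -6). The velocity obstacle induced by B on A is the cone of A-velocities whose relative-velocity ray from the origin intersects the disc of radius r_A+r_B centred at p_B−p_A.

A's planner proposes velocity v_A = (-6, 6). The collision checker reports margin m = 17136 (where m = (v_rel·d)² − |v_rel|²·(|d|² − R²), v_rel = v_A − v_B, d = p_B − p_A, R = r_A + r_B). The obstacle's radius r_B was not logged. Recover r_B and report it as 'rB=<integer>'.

m = 17136
d = (-7, 16);  v_rel = (-12, 12),  |v_rel|² = 288
v_rel×d = (-12)·(16) − (12)·(-7) = -108
since m = R²·288 − (-108)²:  R² = (11664 + 17136) / 288 = 100
R = √100 = 10  ⇒  r_B = 10 − 5 = 5

rB=5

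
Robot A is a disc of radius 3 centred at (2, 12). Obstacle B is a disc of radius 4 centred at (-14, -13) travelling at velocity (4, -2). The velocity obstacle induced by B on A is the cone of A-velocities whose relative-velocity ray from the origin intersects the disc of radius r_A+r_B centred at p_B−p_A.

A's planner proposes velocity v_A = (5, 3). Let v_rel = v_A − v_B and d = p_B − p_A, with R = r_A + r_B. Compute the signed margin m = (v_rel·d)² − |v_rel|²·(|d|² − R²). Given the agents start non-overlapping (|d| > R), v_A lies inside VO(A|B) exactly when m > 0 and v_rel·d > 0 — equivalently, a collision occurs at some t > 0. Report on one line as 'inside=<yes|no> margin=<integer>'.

d = (-16, -25),  |d|² = 881;  R = 3+4 = 7,  c = 881−7² = 832
v_rel = (1, 5),  |v_rel|² = 26;  v_rel·d = (1)·(-16) + (5)·(-25) = -141
26·t² + 282·t + 832 = 0  ⇒  m = (-141)² − 26·832 = -1751
m = -1751 < 0,  v_rel·d = -141 < 0  ⇒  outside

inside=no margin=-1751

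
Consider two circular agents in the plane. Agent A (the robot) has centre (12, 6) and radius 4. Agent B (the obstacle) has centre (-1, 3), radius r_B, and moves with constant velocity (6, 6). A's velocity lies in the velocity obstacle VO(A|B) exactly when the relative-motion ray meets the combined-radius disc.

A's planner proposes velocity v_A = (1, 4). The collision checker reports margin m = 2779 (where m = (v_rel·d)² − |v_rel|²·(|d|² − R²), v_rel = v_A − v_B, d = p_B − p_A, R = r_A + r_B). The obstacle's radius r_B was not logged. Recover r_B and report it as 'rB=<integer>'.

m = 2779
d = (-13, -3);  v_rel = (-5, -2),  |v_rel|² = 29
v_rel×d = (-5)·(-3) − (-2)·(-13) = -11
since m = R²·29 − (-11)²:  R² = (121 + 2779) / 29 = 100
R = √100 = 10  ⇒  r_B = 10 − 4 = 6

rB=6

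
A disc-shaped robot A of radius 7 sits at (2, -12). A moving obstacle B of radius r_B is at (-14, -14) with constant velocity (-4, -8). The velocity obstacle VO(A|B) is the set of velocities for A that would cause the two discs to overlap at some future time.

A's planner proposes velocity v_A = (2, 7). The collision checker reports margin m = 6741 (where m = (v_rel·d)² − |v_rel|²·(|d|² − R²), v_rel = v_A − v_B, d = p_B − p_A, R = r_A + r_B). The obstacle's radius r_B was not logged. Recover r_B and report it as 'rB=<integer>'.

m = 6741
d = (-16, -2);  v_rel = (6, 15),  |v_rel|² = 261
v_rel×d = (6)·(-2) − (15)·(-16) = 228
since m = R²·261 − 228²:  R² = (51984 + 6741) / 261 = 225
R = √225 = 15  ⇒  r_B = 15 − 7 = 8

rB=8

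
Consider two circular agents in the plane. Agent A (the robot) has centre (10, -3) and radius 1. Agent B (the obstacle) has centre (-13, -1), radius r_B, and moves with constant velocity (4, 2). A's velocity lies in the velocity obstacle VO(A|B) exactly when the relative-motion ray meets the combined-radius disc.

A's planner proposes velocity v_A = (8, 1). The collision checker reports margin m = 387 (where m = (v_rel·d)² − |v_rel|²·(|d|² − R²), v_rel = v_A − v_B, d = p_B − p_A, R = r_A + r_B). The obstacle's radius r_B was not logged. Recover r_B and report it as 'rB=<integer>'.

m = 387
d = (-23, 2);  v_rel = (4, -1),  |v_rel|² = 17
v_rel×d = (4)·(2) − (-1)·(-23) = -15
since m = R²·17 − (-15)²:  R² = (225 + 387) / 17 = 36
R = √36 = 6  ⇒  r_B = 6 − 1 = 5

rB=5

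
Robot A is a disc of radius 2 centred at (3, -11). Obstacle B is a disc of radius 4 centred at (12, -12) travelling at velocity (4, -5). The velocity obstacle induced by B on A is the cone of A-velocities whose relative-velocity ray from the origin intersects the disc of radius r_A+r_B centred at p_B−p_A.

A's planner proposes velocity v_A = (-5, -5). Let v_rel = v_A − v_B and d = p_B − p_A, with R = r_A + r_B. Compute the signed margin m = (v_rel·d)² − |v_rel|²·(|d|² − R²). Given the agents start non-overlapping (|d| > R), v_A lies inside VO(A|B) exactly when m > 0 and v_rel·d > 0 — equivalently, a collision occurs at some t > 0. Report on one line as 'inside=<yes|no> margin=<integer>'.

d = (9, -1),  |d|² = 82;  R = 2+4 = 6,  c = 82−6² = 46
v_rel = (-9, 0),  |v_rel|² = 81;  v_rel·d = (-9)·(9) + (0)·(-1) = -81
81·t² + 162·t + 46 = 0  ⇒  m = (-81)² − 81·46 = 2835
m = 2835 > 0,  v_rel·d = -81 < 0  ⇒  outside

inside=no margin=2835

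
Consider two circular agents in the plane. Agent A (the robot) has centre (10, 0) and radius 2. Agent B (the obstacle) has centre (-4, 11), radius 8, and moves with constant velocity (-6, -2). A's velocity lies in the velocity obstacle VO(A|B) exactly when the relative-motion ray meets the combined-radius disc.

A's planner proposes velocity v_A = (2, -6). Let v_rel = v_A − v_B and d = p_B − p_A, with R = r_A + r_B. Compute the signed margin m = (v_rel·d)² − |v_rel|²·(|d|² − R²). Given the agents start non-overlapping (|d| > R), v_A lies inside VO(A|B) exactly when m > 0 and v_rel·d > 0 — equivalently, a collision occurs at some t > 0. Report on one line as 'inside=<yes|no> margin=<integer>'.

d = (-14, 11),  |d|² = 317;  R = 2+8 = 10,  c = 317−10² = 217
v_rel = (8, -4),  |v_rel|² = 80;  v_rel·d = (8)·(-14) + (-4)·(11) = -156
80·t² + 312·t + 217 = 0  ⇒  m = (-156)² − 80·217 = 6976
m = 6976 > 0,  v_rel·d = -156 < 0  ⇒  outside

inside=no margin=6976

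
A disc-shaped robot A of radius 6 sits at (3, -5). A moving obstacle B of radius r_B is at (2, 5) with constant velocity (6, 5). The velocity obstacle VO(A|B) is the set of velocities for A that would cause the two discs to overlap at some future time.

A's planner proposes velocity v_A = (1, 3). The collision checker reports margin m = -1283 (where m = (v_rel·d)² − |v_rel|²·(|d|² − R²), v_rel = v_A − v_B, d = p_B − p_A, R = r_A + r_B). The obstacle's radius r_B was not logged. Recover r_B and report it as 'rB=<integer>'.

m = -1283
d = (-1, 10);  v_rel = (-5, -2),  |v_rel|² = 29
v_rel×d = (-5)·(10) − (-2)·(-1) = -52
since m = R²·29 − (-52)²:  R² = (2704 + -1283) / 29 = 49
R = √49 = 7  ⇒  r_B = 7 − 6 = 1

rB=1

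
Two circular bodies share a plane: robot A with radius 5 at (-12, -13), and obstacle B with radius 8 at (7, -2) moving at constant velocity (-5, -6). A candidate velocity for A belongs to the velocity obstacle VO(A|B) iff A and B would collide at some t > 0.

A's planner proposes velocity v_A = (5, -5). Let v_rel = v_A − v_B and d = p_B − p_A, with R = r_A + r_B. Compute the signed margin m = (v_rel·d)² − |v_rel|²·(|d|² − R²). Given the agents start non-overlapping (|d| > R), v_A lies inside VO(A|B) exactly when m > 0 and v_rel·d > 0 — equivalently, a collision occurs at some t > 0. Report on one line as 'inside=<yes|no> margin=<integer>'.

d = (19, 11),  |d|² = 482;  R = 5+8 = 13,  c = 482−13² = 313
v_rel = (10, 1),  |v_rel|² = 101;  v_rel·d = (10)·(19) + (1)·(11) = 201
101·t² − 402·t + 313 = 0  ⇒  m = 201² − 101·313 = 8788
m = 8788 > 0,  v_rel·d = 201 > 0  ⇒  inside

inside=yes margin=8788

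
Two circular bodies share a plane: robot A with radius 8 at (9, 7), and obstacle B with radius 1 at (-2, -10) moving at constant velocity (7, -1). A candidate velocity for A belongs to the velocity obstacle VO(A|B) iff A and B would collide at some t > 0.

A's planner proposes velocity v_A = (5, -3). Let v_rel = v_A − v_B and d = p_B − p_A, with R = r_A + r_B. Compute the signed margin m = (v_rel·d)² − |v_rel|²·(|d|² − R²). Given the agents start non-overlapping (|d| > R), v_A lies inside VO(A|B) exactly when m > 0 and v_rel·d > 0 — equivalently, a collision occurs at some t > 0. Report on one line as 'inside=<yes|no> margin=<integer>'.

d = (-11, -17),  |d|² = 410;  R = 8+1 = 9,  c = 410−9² = 329
v_rel = (-2, -2),  |v_rel|² = 8;  v_rel·d = (-2)·(-11) + (-2)·(-17) = 56
8·t² − 112·t + 329 = 0  ⇒  m = 56² − 8·329 = 504
m = 504 > 0,  v_rel·d = 56 > 0  ⇒  inside

inside=yes margin=504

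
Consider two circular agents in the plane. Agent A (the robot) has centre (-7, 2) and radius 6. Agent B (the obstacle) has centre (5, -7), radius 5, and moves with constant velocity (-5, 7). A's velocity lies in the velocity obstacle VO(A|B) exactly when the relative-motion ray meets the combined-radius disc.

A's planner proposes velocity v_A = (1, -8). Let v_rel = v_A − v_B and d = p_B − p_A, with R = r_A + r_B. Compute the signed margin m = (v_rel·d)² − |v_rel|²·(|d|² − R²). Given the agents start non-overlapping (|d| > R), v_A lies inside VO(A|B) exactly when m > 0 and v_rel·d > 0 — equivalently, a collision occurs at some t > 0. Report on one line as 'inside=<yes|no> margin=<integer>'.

d = (12, -9),  |d|² = 225;  R = 6+5 = 11,  c = 225−11² = 104
v_rel = (6, -15),  |v_rel|² = 261;  v_rel·d = (6)·(12) + (-15)·(-9) = 207
261·t² − 414·t + 104 = 0  ⇒  m = 207² − 261·104 = 15705
m = 15705 > 0,  v_rel·d = 207 > 0  ⇒  inside

inside=yes margin=15705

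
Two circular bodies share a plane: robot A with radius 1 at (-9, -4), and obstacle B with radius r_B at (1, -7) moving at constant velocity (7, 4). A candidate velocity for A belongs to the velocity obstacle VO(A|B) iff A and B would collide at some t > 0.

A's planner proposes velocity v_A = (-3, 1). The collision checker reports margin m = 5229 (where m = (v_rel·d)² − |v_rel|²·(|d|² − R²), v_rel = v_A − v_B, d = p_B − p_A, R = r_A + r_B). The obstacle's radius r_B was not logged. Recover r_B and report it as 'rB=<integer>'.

m = 5229
d = (10, -3);  v_rel = (-10, -3),  |v_rel|² = 109
v_rel×d = (-10)·(-3) − (-3)·(10) = 60
since m = R²·109 − 60²:  R² = (3600 + 5229) / 109 = 81
R = √81 = 9  ⇒  r_B = 9 − 1 = 8

rB=8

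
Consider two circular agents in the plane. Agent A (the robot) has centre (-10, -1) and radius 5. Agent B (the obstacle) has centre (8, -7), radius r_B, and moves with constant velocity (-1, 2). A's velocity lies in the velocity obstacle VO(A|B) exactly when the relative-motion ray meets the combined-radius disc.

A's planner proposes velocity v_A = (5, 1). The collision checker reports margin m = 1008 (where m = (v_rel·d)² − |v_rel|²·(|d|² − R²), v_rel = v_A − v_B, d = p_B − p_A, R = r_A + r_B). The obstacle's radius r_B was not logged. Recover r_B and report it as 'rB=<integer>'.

m = 1008
d = (18, -6);  v_rel = (6, -1),  |v_rel|² = 37
v_rel×d = (6)·(-6) − (-1)·(18) = -18
since m = R²·37 − (-18)²:  R² = (324 + 1008) / 37 = 36
R = √36 = 6  ⇒  r_B = 6 − 5 = 1

rB=1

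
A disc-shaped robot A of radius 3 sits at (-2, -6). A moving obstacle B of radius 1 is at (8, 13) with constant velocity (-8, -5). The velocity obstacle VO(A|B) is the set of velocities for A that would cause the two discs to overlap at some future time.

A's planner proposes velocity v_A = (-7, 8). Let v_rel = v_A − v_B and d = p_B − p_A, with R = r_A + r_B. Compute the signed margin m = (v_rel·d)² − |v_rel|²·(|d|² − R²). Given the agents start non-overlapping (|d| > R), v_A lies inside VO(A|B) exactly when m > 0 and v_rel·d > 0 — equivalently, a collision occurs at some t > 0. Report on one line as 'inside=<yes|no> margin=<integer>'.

d = (10, 19),  |d|² = 461;  R = 3+1 = 4,  c = 461−4² = 445
v_rel = (1, 13),  |v_rel|² = 170;  v_rel·d = (1)·(10) + (13)·(19) = 257
170·t² − 514·t + 445 = 0  ⇒  m = 257² − 170·445 = -9601
m = -9601 < 0,  v_rel·d = 257 > 0  ⇒  outside

inside=no margin=-9601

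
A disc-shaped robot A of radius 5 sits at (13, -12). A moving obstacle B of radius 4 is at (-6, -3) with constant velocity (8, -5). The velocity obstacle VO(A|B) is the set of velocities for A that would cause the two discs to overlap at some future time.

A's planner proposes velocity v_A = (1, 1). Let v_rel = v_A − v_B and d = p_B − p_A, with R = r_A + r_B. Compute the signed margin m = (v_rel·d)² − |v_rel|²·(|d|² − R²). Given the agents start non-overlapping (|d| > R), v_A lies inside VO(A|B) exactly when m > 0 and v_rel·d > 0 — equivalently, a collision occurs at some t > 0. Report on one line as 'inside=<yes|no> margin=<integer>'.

d = (-19, 9),  |d|² = 442;  R = 5+4 = 9,  c = 442−9² = 361
v_rel = (-7, 6),  |v_rel|² = 85;  v_rel·d = (-7)·(-19) + (6)·(9) = 187
85·t² − 374·t + 361 = 0  ⇒  m = 187² − 85·361 = 4284
m = 4284 > 0,  v_rel·d = 187 > 0  ⇒  inside

inside=yes margin=4284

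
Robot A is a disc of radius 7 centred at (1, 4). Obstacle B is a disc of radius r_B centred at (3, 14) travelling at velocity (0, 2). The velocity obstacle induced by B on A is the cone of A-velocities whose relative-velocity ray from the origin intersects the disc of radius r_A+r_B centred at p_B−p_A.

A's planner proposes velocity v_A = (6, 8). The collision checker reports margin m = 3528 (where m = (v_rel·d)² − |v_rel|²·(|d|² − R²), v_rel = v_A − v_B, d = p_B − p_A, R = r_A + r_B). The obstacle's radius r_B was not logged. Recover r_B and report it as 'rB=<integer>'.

m = 3528
d = (2, 10);  v_rel = (6, 6),  |v_rel|² = 72
v_rel×d = (6)·(10) − (6)·(2) = 48
since m = R²·72 − 48²:  R² = (2304 + 3528) / 72 = 81
R = √81 = 9  ⇒  r_B = 9 − 7 = 2

rB=2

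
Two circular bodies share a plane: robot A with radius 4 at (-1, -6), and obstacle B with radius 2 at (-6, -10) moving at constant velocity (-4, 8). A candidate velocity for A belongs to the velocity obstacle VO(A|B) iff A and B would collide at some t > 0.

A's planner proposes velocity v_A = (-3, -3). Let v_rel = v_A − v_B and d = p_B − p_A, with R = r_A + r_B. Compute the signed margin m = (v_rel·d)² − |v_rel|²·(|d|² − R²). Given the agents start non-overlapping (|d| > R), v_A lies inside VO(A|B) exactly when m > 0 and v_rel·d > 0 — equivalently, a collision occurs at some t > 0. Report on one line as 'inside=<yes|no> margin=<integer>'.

d = (-5, -4),  |d|² = 41;  R = 4+2 = 6,  c = 41−6² = 5
v_rel = (1, -11),  |v_rel|² = 122;  v_rel·d = (1)·(-5) + (-11)·(-4) = 39
122·t² − 78·t + 5 = 0  ⇒  m = 39² − 122·5 = 911
m = 911 > 0,  v_rel·d = 39 > 0  ⇒  inside

inside=yes margin=911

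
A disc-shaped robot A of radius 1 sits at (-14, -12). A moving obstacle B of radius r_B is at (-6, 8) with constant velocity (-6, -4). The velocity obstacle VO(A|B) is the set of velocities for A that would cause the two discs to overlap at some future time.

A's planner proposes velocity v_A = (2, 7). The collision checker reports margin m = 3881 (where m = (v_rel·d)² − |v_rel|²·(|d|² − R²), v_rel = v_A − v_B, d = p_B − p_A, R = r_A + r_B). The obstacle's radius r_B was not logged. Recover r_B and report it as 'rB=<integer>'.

m = 3881
d = (8, 20);  v_rel = (8, 11),  |v_rel|² = 185
v_rel×d = (8)·(20) − (11)·(8) = 72
since m = R²·185 − 72²:  R² = (5184 + 3881) / 185 = 49
R = √49 = 7  ⇒  r_B = 7 − 1 = 6

rB=6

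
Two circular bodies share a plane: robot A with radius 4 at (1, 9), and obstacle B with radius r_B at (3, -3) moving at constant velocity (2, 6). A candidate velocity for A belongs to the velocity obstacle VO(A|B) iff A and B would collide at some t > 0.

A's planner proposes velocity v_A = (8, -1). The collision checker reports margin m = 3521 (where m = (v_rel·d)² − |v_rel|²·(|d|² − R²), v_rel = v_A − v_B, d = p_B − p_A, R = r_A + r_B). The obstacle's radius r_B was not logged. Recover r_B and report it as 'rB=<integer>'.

m = 3521
d = (2, -12);  v_rel = (6, -7),  |v_rel|² = 85
v_rel×d = (6)·(-12) − (-7)·(2) = -58
since m = R²·85 − (-58)²:  R² = (3364 + 3521) / 85 = 81
R = √81 = 9  ⇒  r_B = 9 − 4 = 5

rB=5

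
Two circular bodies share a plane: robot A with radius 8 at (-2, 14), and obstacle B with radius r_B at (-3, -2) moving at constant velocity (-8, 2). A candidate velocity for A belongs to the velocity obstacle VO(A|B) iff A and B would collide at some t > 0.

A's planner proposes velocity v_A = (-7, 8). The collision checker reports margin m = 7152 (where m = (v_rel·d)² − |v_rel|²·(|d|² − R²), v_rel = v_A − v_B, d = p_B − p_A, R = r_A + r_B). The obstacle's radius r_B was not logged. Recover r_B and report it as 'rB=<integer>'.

m = 7152
d = (-1, -16);  v_rel = (1, 6),  |v_rel|² = 37
v_rel×d = (1)·(-16) − (6)·(-1) = -10
since m = R²·37 − (-10)²:  R² = (100 + 7152) / 37 = 196
R = √196 = 14  ⇒  r_B = 14 − 8 = 6

rB=6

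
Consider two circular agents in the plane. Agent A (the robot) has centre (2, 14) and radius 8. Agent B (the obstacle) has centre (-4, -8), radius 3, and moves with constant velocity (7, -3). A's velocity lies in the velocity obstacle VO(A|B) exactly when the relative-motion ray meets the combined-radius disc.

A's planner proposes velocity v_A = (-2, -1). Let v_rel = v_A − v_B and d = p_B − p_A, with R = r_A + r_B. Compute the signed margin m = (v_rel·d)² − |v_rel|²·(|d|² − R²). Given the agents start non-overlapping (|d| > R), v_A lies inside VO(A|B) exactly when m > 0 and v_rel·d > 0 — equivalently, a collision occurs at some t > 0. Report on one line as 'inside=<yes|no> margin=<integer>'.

d = (-6, -22),  |d|² = 520;  R = 8+3 = 11,  c = 520−11² = 399
v_rel = (-9, 2),  |v_rel|² = 85;  v_rel·d = (-9)·(-6) + (2)·(-22) = 10
85·t² − 20·t + 399 = 0  ⇒  m = 10² − 85·399 = -33815
m = -33815 < 0,  v_rel·d = 10 > 0  ⇒  outside

inside=no margin=-33815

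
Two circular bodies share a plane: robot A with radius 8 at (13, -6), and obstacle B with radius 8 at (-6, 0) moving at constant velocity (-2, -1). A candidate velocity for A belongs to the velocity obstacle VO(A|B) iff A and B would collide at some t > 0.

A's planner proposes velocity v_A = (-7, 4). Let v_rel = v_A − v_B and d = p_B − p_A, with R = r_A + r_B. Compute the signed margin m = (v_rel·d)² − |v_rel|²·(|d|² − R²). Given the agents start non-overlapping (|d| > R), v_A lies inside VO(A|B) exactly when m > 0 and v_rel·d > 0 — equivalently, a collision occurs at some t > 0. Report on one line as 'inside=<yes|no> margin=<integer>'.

d = (-19, 6),  |d|² = 397;  R = 8+8 = 16,  c = 397−16² = 141
v_rel = (-5, 5),  |v_rel|² = 50;  v_rel·d = (-5)·(-19) + (5)·(6) = 125
50·t² − 250·t + 141 = 0  ⇒  m = 125² − 50·141 = 8575
m = 8575 > 0,  v_rel·d = 125 > 0  ⇒  inside

inside=yes margin=8575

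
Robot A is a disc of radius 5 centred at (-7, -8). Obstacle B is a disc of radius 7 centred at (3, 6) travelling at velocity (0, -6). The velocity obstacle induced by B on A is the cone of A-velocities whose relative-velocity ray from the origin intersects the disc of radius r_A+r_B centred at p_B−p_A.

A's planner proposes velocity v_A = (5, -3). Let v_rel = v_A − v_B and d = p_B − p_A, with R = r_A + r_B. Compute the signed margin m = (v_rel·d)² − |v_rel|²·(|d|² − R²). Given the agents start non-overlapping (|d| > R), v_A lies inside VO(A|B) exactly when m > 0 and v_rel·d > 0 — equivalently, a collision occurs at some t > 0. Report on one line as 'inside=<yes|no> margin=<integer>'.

d = (10, 14),  |d|² = 296;  R = 5+7 = 12,  c = 296−12² = 152
v_rel = (5, 3),  |v_rel|² = 34;  v_rel·d = (5)·(10) + (3)·(14) = 92
34·t² − 184·t + 152 = 0  ⇒  m = 92² − 34·152 = 3296
m = 3296 > 0,  v_rel·d = 92 > 0  ⇒  inside

inside=yes margin=3296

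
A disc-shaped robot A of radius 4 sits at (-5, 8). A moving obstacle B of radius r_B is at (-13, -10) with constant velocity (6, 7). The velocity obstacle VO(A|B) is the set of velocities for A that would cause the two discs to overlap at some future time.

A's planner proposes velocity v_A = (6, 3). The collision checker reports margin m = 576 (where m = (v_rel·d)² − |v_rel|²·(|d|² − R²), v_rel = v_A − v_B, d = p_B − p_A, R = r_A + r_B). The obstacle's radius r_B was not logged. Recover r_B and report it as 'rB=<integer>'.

m = 576
d = (-8, -18);  v_rel = (0, -4),  |v_rel|² = 16
v_rel×d = (0)·(-18) − (-4)·(-8) = -32
since m = R²·16 − (-32)²:  R² = (1024 + 576) / 16 = 100
R = √100 = 10  ⇒  r_B = 10 − 4 = 6

rB=6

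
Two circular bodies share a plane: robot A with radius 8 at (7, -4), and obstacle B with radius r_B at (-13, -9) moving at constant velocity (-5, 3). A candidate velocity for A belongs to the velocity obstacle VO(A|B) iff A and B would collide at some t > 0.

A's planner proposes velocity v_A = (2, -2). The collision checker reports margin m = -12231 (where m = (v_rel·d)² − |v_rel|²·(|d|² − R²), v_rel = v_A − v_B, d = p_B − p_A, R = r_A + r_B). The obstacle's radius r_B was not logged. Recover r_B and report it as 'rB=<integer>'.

m = -12231
d = (-20, -5);  v_rel = (7, -5),  |v_rel|² = 74
v_rel×d = (7)·(-5) − (-5)·(-20) = -135
since m = R²·74 − (-135)²:  R² = (18225 + -12231) / 74 = 81
R = √81 = 9  ⇒  r_B = 9 − 8 = 1

rB=1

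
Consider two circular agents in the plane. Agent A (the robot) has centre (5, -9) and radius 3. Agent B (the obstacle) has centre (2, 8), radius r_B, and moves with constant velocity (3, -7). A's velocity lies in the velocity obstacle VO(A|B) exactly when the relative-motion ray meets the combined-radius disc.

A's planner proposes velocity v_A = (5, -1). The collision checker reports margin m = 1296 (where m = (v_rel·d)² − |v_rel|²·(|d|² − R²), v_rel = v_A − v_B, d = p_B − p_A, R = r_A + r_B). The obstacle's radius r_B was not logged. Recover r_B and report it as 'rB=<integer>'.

m = 1296
d = (-3, 17);  v_rel = (2, 6),  |v_rel|² = 40
v_rel×d = (2)·(17) − (6)·(-3) = 52
since m = R²·40 − 52²:  R² = (2704 + 1296) / 40 = 100
R = √100 = 10  ⇒  r_B = 10 − 3 = 7

rB=7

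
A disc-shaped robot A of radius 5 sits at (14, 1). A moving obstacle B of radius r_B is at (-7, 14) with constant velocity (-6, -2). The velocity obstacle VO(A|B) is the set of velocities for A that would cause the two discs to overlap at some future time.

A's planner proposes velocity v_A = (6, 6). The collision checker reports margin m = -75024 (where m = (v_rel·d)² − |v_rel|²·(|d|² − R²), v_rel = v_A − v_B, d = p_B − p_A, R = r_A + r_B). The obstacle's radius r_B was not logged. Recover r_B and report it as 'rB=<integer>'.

m = -75024
d = (-21, 13);  v_rel = (12, 8),  |v_rel|² = 208
v_rel×d = (12)·(13) − (8)·(-21) = 324
since m = R²·208 − 324²:  R² = (104976 + -75024) / 208 = 144
R = √144 = 12  ⇒  r_B = 12 − 5 = 7

rB=7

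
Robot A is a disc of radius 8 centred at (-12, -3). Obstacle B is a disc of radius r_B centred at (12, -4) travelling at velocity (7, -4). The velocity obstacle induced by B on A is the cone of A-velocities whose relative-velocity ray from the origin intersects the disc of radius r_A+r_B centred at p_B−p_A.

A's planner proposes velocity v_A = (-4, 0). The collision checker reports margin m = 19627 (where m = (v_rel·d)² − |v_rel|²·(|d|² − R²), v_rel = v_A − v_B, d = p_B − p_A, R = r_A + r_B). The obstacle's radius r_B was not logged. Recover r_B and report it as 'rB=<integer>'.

m = 19627
d = (24, -1);  v_rel = (-11, 4),  |v_rel|² = 137
v_rel×d = (-11)·(-1) − (4)·(24) = -85
since m = R²·137 − (-85)²:  R² = (7225 + 19627) / 137 = 196
R = √196 = 14  ⇒  r_B = 14 − 8 = 6

rB=6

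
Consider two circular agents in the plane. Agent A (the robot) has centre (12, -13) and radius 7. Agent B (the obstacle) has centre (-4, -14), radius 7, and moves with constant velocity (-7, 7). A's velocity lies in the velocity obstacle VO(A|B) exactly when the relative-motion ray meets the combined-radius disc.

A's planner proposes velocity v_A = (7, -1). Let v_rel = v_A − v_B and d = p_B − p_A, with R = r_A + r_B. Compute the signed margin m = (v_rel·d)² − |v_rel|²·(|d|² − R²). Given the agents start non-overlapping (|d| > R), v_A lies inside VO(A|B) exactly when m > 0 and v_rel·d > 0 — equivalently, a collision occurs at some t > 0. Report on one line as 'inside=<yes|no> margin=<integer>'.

d = (-16, -1),  |d|² = 257;  R = 7+7 = 14,  c = 257−14² = 61
v_rel = (14, -8),  |v_rel|² = 260;  v_rel·d = (14)·(-16) + (-8)·(-1) = -216
260·t² + 432·t + 61 = 0  ⇒  m = (-216)² − 260·61 = 30796
m = 30796 > 0,  v_rel·d = -216 < 0  ⇒  outside

inside=no margin=30796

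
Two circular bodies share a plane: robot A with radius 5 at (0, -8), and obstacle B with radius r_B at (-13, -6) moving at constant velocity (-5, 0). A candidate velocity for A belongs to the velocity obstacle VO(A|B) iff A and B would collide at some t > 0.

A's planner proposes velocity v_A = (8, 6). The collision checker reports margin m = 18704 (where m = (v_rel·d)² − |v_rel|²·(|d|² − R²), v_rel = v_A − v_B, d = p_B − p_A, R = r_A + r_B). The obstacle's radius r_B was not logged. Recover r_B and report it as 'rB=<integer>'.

m = 18704
d = (-13, 2);  v_rel = (13, 6),  |v_rel|² = 205
v_rel×d = (13)·(2) − (6)·(-13) = 104
since m = R²·205 − 104²:  R² = (10816 + 18704) / 205 = 144
R = √144 = 12  ⇒  r_B = 12 − 5 = 7

rB=7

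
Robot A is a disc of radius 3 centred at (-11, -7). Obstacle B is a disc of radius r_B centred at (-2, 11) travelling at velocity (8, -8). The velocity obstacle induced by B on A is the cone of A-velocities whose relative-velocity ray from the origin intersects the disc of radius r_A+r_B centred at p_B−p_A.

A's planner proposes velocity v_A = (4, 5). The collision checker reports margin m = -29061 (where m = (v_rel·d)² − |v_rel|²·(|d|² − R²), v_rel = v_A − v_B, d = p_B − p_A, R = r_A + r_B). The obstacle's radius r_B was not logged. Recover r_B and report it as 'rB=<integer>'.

m = -29061
d = (9, 18);  v_rel = (-4, 13),  |v_rel|² = 185
v_rel×d = (-4)·(18) − (13)·(9) = -189
since m = R²·185 − (-189)²:  R² = (35721 + -29061) / 185 = 36
R = √36 = 6  ⇒  r_B = 6 − 3 = 3

rB=3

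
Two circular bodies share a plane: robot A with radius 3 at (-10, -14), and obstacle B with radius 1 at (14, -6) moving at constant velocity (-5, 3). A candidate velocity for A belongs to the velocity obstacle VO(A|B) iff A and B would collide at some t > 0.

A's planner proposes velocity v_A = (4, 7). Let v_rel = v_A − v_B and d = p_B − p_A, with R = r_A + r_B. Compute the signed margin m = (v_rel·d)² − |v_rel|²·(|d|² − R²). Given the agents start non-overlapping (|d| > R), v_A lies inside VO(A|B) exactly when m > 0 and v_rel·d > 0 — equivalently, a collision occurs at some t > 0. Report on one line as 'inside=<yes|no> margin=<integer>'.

d = (24, 8),  |d|² = 640;  R = 3+1 = 4,  c = 640−4² = 624
v_rel = (9, 4),  |v_rel|² = 97;  v_rel·d = (9)·(24) + (4)·(8) = 248
97·t² − 496·t + 624 = 0  ⇒  m = 248² − 97·624 = 976
m = 976 > 0,  v_rel·d = 248 > 0  ⇒  inside

inside=yes margin=976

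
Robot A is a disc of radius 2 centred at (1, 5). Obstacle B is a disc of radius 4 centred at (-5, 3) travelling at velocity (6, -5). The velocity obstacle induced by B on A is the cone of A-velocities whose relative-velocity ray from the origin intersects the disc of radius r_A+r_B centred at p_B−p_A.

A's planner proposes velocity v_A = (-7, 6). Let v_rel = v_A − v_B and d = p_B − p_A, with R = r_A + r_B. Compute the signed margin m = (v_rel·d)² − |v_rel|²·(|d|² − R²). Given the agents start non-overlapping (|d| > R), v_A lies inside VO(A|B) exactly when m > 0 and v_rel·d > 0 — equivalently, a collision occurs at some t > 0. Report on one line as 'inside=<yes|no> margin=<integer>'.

d = (-6, -2),  |d|² = 40;  R = 2+4 = 6,  c = 40−6² = 4
v_rel = (-13, 11),  |v_rel|² = 290;  v_rel·d = (-13)·(-6) + (11)·(-2) = 56
290·t² − 112·t + 4 = 0  ⇒  m = 56² − 290·4 = 1976
m = 1976 > 0,  v_rel·d = 56 > 0  ⇒  inside

inside=yes margin=1976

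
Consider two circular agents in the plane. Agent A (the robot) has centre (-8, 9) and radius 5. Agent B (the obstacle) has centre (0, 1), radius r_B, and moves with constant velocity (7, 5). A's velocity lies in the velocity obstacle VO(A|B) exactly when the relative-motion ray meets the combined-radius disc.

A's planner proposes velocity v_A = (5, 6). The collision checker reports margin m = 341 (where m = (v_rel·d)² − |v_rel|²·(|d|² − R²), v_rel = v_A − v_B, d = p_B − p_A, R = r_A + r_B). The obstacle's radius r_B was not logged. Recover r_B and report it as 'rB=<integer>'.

m = 341
d = (8, -8);  v_rel = (-2, 1),  |v_rel|² = 5
v_rel×d = (-2)·(-8) − (1)·(8) = 8
since m = R²·5 − 8²:  R² = (64 + 341) / 5 = 81
R = √81 = 9  ⇒  r_B = 9 − 5 = 4

rB=4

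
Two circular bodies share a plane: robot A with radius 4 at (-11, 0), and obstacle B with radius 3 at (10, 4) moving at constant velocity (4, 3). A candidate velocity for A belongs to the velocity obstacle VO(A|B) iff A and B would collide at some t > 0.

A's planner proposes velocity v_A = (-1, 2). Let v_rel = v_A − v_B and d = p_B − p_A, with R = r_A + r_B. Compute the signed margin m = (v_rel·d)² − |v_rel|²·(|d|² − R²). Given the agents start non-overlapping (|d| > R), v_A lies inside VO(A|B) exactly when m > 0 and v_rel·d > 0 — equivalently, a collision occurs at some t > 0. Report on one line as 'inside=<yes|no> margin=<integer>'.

d = (21, 4),  |d|² = 457;  R = 4+3 = 7,  c = 457−7² = 408
v_rel = (-5, -1),  |v_rel|² = 26;  v_rel·d = (-5)·(21) + (-1)·(4) = -109
26·t² + 218·t + 408 = 0  ⇒  m = (-109)² − 26·408 = 1273
m = 1273 > 0,  v_rel·d = -109 < 0  ⇒  outside

inside=no margin=1273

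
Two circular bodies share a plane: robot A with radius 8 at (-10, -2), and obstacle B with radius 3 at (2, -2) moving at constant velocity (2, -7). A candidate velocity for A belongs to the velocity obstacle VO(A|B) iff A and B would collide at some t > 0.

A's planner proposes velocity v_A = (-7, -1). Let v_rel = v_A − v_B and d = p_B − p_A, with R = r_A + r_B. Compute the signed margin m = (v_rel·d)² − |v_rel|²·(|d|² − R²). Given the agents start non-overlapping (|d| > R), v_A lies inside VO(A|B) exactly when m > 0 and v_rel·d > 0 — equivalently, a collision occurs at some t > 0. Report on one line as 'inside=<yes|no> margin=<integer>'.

d = (12, 0),  |d|² = 144;  R = 8+3 = 11,  c = 144−11² = 23
v_rel = (-9, 6),  |v_rel|² = 117;  v_rel·d = (-9)·(12) + (6)·(0) = -108
117·t² + 216·t + 23 = 0  ⇒  m = (-108)² − 117·23 = 8973
m = 8973 > 0,  v_rel·d = -108 < 0  ⇒  outside

inside=no margin=8973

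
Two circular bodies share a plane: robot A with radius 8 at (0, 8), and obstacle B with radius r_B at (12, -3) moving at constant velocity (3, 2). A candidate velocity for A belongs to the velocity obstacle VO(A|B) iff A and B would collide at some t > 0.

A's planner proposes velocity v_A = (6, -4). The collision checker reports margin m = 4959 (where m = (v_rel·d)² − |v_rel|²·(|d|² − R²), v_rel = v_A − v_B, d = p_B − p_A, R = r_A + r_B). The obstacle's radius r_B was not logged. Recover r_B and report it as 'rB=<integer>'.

m = 4959
d = (12, -11);  v_rel = (3, -6),  |v_rel|² = 45
v_rel×d = (3)·(-11) − (-6)·(12) = 39
since m = R²·45 − 39²:  R² = (1521 + 4959) / 45 = 144
R = √144 = 12  ⇒  r_B = 12 − 8 = 4

rB=4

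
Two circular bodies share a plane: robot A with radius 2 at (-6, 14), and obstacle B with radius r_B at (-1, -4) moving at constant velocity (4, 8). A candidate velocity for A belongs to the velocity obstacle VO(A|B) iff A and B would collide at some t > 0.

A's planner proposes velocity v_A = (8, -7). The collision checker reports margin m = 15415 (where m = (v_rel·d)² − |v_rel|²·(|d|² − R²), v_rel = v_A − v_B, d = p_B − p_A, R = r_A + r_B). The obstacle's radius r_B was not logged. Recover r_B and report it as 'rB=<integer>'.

m = 15415
d = (5, -18);  v_rel = (4, -15),  |v_rel|² = 241
v_rel×d = (4)·(-18) − (-15)·(5) = 3
since m = R²·241 − 3²:  R² = (9 + 15415) / 241 = 64
R = √64 = 8  ⇒  r_B = 8 − 2 = 6

rB=6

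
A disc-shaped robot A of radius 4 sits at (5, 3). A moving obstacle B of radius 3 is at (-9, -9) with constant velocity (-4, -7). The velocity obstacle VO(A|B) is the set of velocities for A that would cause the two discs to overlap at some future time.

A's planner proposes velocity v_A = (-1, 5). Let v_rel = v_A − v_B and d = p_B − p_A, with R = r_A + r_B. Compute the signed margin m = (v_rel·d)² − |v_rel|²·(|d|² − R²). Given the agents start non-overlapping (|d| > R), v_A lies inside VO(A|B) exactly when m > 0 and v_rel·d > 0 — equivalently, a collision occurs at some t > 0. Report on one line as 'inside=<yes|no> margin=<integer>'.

d = (-14, -12),  |d|² = 340;  R = 4+3 = 7,  c = 340−7² = 291
v_rel = (3, 12),  |v_rel|² = 153;  v_rel·d = (3)·(-14) + (12)·(-12) = -186
153·t² + 372·t + 291 = 0  ⇒  m = (-186)² − 153·291 = -9927
m = -9927 < 0,  v_rel·d = -186 < 0  ⇒  outside

inside=no margin=-9927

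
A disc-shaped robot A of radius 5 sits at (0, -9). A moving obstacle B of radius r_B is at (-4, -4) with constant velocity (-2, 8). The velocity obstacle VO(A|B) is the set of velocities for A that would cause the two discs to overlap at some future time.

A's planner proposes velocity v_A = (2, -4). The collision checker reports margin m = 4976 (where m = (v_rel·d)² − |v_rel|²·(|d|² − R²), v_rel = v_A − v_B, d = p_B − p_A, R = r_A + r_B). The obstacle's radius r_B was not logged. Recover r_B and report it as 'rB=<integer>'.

m = 4976
d = (-4, 5);  v_rel = (4, -12),  |v_rel|² = 160
v_rel×d = (4)·(5) − (-12)·(-4) = -28
since m = R²·160 − (-28)²:  R² = (784 + 4976) / 160 = 36
R = √36 = 6  ⇒  r_B = 6 − 5 = 1

rB=1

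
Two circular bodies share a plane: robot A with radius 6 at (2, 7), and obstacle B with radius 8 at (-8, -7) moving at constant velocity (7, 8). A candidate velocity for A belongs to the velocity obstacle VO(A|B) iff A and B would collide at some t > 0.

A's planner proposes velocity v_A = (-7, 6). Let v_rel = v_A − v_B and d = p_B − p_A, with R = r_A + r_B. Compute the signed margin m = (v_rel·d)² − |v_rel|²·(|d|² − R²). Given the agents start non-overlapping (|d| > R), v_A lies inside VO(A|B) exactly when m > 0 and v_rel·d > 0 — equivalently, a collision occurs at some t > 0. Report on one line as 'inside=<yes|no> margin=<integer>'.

d = (-10, -14),  |d|² = 296;  R = 6+8 = 14,  c = 296−14² = 100
v_rel = (-14, -2),  |v_rel|² = 200;  v_rel·d = (-14)·(-10) + (-2)·(-14) = 168
200·t² − 336·t + 100 = 0  ⇒  m = 168² − 200·100 = 8224
m = 8224 > 0,  v_rel·d = 168 > 0  ⇒  inside

inside=yes margin=8224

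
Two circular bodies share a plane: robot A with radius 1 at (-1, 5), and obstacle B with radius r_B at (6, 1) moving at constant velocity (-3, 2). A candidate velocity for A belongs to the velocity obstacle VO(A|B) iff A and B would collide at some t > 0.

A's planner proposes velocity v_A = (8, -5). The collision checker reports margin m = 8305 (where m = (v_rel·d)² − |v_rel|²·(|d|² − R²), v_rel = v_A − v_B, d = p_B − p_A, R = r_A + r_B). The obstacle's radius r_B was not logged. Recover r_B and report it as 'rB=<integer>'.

m = 8305
d = (7, -4);  v_rel = (11, -7),  |v_rel|² = 170
v_rel×d = (11)·(-4) − (-7)·(7) = 5
since m = R²·170 − 5²:  R² = (25 + 8305) / 170 = 49
R = √49 = 7  ⇒  r_B = 7 − 1 = 6

rB=6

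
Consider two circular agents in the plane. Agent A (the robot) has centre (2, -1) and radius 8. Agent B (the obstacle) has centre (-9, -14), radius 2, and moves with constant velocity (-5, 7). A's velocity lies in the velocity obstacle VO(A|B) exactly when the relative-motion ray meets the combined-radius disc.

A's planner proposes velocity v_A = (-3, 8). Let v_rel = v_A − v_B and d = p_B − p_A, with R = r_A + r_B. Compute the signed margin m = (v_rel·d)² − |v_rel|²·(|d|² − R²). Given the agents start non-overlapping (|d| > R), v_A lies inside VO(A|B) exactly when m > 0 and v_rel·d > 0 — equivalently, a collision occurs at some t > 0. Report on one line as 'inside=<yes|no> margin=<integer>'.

d = (-11, -13),  |d|² = 290;  R = 8+2 = 10,  c = 290−10² = 190
v_rel = (2, 1),  |v_rel|² = 5;  v_rel·d = (2)·(-11) + (1)·(-13) = -35
5·t² + 70·t + 190 = 0  ⇒  m = (-35)² − 5·190 = 275
m = 275 > 0,  v_rel·d = -35 < 0  ⇒  outside

inside=no margin=275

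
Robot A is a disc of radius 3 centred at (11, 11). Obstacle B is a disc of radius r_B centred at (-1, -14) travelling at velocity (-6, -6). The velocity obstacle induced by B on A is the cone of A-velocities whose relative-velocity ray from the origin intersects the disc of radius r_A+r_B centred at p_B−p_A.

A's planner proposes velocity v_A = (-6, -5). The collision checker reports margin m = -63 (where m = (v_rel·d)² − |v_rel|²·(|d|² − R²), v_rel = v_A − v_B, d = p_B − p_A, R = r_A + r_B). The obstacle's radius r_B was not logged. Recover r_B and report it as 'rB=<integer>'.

m = -63
d = (-12, -25);  v_rel = (0, 1),  |v_rel|² = 1
v_rel×d = (0)·(-25) − (1)·(-12) = 12
since m = R²·1 − 12²:  R² = (144 + -63) / 1 = 81
R = √81 = 9  ⇒  r_B = 9 − 3 = 6

rB=6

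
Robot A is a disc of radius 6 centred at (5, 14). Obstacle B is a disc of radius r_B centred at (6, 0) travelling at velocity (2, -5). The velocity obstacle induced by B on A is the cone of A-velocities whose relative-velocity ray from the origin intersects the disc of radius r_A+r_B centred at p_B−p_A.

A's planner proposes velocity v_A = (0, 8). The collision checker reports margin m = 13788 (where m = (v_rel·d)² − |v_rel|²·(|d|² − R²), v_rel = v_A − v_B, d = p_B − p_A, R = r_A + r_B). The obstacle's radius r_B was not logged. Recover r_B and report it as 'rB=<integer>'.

m = 13788
d = (1, -14);  v_rel = (-2, 13),  |v_rel|² = 173
v_rel×d = (-2)·(-14) − (13)·(1) = 15
since m = R²·173 − 15²:  R² = (225 + 13788) / 173 = 81
R = √81 = 9  ⇒  r_B = 9 − 6 = 3

rB=3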